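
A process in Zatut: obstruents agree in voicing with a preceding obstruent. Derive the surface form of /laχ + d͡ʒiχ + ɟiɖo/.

[laχt͡ʃiχciɖo]

/d͡ʒ/ is a voiced postalveolar affricate. The preceding trigger /χ/ is voiceless, so /d͡ʒ/ must become voiceless as well.
A voiceless postalveolar affricate is [t͡ʃ], so the surface segment is [t͡ʃ].
The same rule applies at the second boundary: /ɟ/ → [c] next to /χ/.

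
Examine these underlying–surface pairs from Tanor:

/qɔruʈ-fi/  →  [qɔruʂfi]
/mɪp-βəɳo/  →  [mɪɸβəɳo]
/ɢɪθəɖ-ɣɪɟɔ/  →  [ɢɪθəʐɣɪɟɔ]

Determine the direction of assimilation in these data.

The segment that alternates is /ʈ/, which surfaces as [ʂ] when adjacent to /f/.
/ʈ/ is a stop while /f/ is a fricative; the output [ʂ] is a fricative, matching the trigger — so the feature that spreads is manner.
Checking the remaining alternations: /p/ → [ɸ] before /β/ (stop → fricative, matching a fricative); /ɖ/ → [ʐ] before /ɣ/ (stop → fricative, matching a fricative) — only manner changes, and always toward the following segment.
Since the segment that changes precedes the conditioning segment, the assimilation is regressive.

regressive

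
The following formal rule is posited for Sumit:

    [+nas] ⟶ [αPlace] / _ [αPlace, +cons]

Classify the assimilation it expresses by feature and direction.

regressive place assimilation

The shared variable α links the value of the place features (abbreviated [Place]) on the target to the same value on the neighbouring segment, so place is the feature that assimilates.
The conditioning segment sits to the right of the focus bar, meaning the trigger follows the segment that changes — regressive assimilation.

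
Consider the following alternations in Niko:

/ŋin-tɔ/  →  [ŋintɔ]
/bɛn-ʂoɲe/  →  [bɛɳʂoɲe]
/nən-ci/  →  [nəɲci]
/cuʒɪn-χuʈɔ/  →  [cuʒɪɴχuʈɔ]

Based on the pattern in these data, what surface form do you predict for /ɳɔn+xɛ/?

[ɳɔŋxɛ]

The data show regressive place assimilation: /n/ → [ɳ] before /ʂ/; /n/ → [ɲ] before /c/; /n/ → [ɴ] before /χ/. In each pair only place changes, matching the following consonant, while manner and voice stay constant.
No alternation appears in [ŋintɔ]: there the adjacent consonants already agree in place (/n/ and /t/ are both alveolar), so this form is consistent with the same rule.
The rule targets /n/ (voiced alveolar nasal), which sits before the trigger /x/ (velar).
A voiced velar nasal is [ŋ], so the surface segment is [ŋ].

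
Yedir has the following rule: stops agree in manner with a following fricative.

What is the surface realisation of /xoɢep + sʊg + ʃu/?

[xoɢeɸsʊɣʃu]

/p/ is a voiceless bilabial stop. The following trigger /s/ is a fricative, so /p/ must become a fricative as well.
A voiceless bilabial fricative is [ɸ], so the surface segment is [ɸ].
The same rule applies at the second boundary: /g/ → [ɣ] next to /ʃ/.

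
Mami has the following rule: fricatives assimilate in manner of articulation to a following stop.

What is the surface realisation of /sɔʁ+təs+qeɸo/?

[sɔɢtətqeɸo]

/ʁ/ is a voiced uvular fricative. The following trigger /t/ is a stop, so /ʁ/ must become a stop as well.
Changing only its manner to stop gives [ɢ] — the voiced uvular stop.
The same rule applies at the second boundary: /s/ → [t] next to /q/.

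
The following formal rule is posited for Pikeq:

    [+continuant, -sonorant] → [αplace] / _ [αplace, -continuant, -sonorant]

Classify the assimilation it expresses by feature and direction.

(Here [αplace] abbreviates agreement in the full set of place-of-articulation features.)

The shared variable α links the value of the place features (abbreviated [place]) on the target to the same value on the neighbouring segment, so place is the feature that assimilates.
The conditioning segment sits to the right of the focus bar, meaning the trigger follows the segment that changes — regressive assimilation.

regressive place assimilation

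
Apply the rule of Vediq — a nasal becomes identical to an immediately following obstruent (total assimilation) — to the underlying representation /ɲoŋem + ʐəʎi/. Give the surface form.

/m/ is the segment targeted by the rule; it sits immediately before /ʐ/, so it assimilates completely and surfaces as [ʐ].

[ɲoŋeʐʐəʎi]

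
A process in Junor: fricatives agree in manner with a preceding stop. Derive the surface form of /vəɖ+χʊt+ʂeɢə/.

The rule targets /χ/ (voiceless uvular fricative), which sits after the trigger /ɖ/ (stop).
The voiceless uvular stop is [q], so /χ/ → [q].
The same rule applies at the second boundary: /ʂ/ → [ʈ] next to /t/.

[vəɖqʊtʈeɢə]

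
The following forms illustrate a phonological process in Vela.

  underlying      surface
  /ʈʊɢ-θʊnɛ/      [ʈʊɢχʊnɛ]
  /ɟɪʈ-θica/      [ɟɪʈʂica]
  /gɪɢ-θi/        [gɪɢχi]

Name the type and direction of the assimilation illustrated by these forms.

The segment that alternates is /θ/, which surfaces as [χ] when adjacent to /ɢ/.
/θ/ is dental while /ɢ/ is uvular; the output [χ] is uvular, matching the trigger — so the feature that spreads is place.
Manner and voice are unchanged, so the assimilation is partial, not total.
The other alternating form patterns the same way: /θ/ → [ʂ] after /ʈ/ (dental → retroflex, matching retroflex) — only place changes, and always toward the preceding segment.
Since the segment that changes follows the conditioning segment, the assimilation is progressive.

progressive place assimilation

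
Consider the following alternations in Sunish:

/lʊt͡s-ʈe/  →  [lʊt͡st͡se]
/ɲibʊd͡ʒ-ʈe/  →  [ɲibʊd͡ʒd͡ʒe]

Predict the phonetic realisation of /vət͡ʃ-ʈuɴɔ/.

The data show progressive total assimilation (/ʈ/ → [t͡s] after /t͡s/; /ʈ/ → [d͡ʒ] after /d͡ʒ/): in every case the target segment becomes identical to its preceding neighbour, copying more than a single feature.
/ʈ/ is the segment targeted by the rule; it sits immediately after /t͡ʃ/, so it assimilates completely and surfaces as [t͡ʃ].

[vət͡ʃt͡ʃuɴɔ]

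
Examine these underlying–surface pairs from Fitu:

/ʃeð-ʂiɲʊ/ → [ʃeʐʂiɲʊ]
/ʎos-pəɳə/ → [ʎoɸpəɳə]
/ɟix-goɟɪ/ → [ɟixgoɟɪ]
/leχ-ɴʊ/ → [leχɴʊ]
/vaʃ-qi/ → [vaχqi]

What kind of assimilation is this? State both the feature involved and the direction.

Comparing underlying and surface forms, /ð/ → [ʐ] is the alternation; the neighbouring /ʂ/ is constant.
The change dental → retroflex matches the place of the following /ʂ/, identifying this as place assimilation.
Manner and voice are unchanged, so the assimilation is partial, not total.
The same holds elsewhere in the data: /s/ → [ɸ] before /p/ (alveolar → bilabial, matching bilabial); /ʃ/ → [χ] before /q/ (postalveolar → uvular, matching uvular) — only place changes, and always toward the following segment.
Nothing changes in [ɟixgoɟɪ], [leχɴʊ]: there the adjacent consonants already agree in place (/x/ and /g/ are both velar; /χ/ and /ɴ/ are both uvular), so these forms are consistent with the same rule.
The trigger is the following segment, so the direction is regressive (anticipatory).

regressive place assimilation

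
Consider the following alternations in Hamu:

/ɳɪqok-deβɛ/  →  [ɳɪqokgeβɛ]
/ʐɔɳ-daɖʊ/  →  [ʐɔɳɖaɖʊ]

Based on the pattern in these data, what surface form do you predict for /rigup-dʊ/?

The data show progressive place assimilation: /d/ → [g] after /k/; /d/ → [ɖ] after /ɳ/. In each pair only place changes, matching the preceding consonant, while manner and voice stay constant.
/d/ is a voiced alveolar stop. The preceding trigger /p/ is bilabial, so /d/ must become bilabial as well.
The voiced bilabial stop is [b], so /d/ → [b].

[rigupbʊ]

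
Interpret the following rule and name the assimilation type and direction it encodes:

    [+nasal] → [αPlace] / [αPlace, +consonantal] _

progressive place assimilation

The shared variable α links the value of the place features (abbreviated [Place]) on the target to the same value on the neighbouring segment, so place is the feature that assimilates.
Since the environment is written before the underscore, the trigger precedes the target; the direction is progressive.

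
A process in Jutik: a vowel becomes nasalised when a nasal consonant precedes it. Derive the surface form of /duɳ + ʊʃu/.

/ʊ/ sits next to the nasal /ɳ/ and is therefore nasalised to [ʊ̃].

[duɳʊ̃ʃu]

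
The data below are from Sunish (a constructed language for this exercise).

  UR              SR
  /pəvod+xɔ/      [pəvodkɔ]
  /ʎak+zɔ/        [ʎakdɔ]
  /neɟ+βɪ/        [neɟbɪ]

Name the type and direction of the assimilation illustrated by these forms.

progressive manner assimilation

The segment that alternates is /x/, which surfaces as [k] when adjacent to /d/.
The change fricative → stop matches the manner of the preceding /d/, identifying this as manner assimilation.
Place and voice are unchanged, so the assimilation is partial, not total.
Checking the remaining alternations: /z/ → [d] after /k/ (fricative → stop, matching a stop); /β/ → [b] after /ɟ/ (fricative → stop, matching a stop) — only manner changes, and always toward the preceding segment.
The trigger is the preceding segment, so the direction is progressive (perseverative).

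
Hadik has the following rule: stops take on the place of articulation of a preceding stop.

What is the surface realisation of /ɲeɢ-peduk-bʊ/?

/p/ is a voiceless bilabial stop. The preceding trigger /ɢ/ is uvular, so /p/ must become uvular as well.
A voiceless uvular stop is [q], so the surface segment is [q].
At the second juncture, /b/ likewise becomes [g] adjacent to /k/.

[ɲeɢqedukgʊ]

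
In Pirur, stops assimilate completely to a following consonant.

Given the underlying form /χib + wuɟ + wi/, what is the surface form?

/b/ is the segment targeted by the rule; it sits immediately before /w/, so it assimilates completely and surfaces as [w].
The same rule applies at the second boundary: /ɟ/ → [w] next to /w/.

[χiwwuwwi]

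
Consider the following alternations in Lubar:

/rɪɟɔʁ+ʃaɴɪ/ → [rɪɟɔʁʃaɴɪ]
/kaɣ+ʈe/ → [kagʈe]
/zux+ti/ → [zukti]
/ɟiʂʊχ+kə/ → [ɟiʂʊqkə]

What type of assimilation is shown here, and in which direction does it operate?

regressive manner assimilation

Underlying /ɣ/ is realised as [g] next to /ʈ/; /ʈ/ itself does not change.
/ɣ/ is a fricative while /ʈ/ is a stop; the output [g] is a stop, matching the trigger — so the feature that spreads is manner.
Place and voice are unchanged, so the assimilation is partial, not total.
The other alternating forms pattern the same way: /x/ → [k] before /t/ (fricative → stop, matching a stop); /χ/ → [q] before /k/ (fricative → stop, matching a stop) — only manner changes, and always toward the following segment.
Nothing changes in [rɪɟɔʁʃaɴɪ]: there the adjacent consonants already agree in manner (/ʁ/ and /ʃ/ are both fricatives), so this form is consistent with the same rule.
Since the segment that changes precedes the conditioning segment, the assimilation is regressive.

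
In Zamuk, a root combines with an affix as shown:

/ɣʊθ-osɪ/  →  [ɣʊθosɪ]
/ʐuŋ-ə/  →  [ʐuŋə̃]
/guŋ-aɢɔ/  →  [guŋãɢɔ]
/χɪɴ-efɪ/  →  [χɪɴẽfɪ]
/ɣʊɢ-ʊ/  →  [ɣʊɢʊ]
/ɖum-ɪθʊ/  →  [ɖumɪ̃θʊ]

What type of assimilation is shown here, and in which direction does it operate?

The vowel /ə/ surfaces as nasalised [ə̃] next to the preceding nasal /ŋ/ — it has acquired the [+nasal] feature of its neighbour.
The other forms show the same pattern: /a/ → [ã] after /ŋ/; /e/ → [ẽ] after /ɴ/; /ɪ/ → [ɪ̃] after /m/ — each time a vowel is nasalised next to a preceding nasal.
No change occurs in [ɣʊθosɪ], [ɣʊɢʊ] because the vowel at the boundary is adjacent to an oral consonant, not a nasal (/o/ next to /θ/; /ʊ/ next to /ɢ/).
Because the conditioning nasal is to the left of the vowel that changes, the process is progressive (perseverative).

progressive nasality assimilation (vowel nasalisation)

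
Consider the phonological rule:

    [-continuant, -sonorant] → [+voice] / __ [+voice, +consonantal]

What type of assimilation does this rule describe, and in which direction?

regressive voicing assimilation

The structural change is [+voice], and the conditioning segment [+voice, +consonantal] (a voiced consonant) is itself voiced, so the target comes to share the voicing of its neighbour — voicing assimilation.
Since the environment is written after the underscore, the trigger follows the target; the direction is regressive.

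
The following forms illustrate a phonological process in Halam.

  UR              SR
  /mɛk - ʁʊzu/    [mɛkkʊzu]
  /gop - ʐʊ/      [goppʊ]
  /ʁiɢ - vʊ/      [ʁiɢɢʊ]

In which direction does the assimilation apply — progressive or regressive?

progressive

Comparing underlying and surface forms, /ʁ/ → [k] is the alternation; the neighbouring /k/ is constant.
The output [k] is identical to the trigger /k/ — every feature (place, manner, voicing) has been copied — so this is total assimilation.
The other forms behave the same way: /ʐ/ → [p] after /p/; /v/ → [ɢ] after /ɢ/ — in each case the output is a copy of the preceding consonant.
The trigger is the preceding segment, so the direction is progressive (perseverative).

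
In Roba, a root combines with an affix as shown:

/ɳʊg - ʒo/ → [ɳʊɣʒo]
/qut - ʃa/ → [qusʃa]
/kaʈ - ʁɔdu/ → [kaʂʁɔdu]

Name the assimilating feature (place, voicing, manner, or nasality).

Comparing underlying and surface forms, /g/ → [ɣ] is the alternation; the neighbouring /ʒ/ is constant.
/g/ is a stop while /ʒ/ is a fricative; the output [ɣ] is a fricative, matching the trigger — so the feature that spreads is manner.
The other alternating forms pattern the same way: /t/ → [s] before /ʃ/ (stop → fricative, matching a fricative); /ʈ/ → [ʂ] before /ʁ/ (stop → fricative, matching a fricative) — only manner changes, and always toward the following segment.

manner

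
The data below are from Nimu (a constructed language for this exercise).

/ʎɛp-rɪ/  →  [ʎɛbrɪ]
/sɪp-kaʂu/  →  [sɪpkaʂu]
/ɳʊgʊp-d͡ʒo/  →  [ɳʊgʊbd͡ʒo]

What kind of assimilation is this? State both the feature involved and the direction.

Underlying /p/ is realised as [b] next to /r/; /r/ itself does not change.
/p/ is voiceless while /r/ is voiced; the output [b] is voiced, matching the trigger — so the feature that spreads is voicing.
Place and manner are unchanged, so the assimilation is partial, not total.
The other alternating form patterns the same way: /p/ → [b] before /d͡ʒ/ (voiceless → voiced, matching voiced) — only voicing changes, and always toward the following segment.
Nothing changes in [sɪpkaʂu]: there the adjacent consonants already agree in voicing (/p/ and /k/ are both voiceless), so this form is consistent with the same rule.
The trigger is the following segment, so the direction is regressive (anticipatory).

regressive voicing assimilation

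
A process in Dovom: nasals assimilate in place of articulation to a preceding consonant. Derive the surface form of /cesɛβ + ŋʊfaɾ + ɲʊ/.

The rule targets /ŋ/ (voiced velar nasal), which sits after the trigger /β/ (bilabial).
A voiced bilabial nasal is [m], so the surface segment is [m].
The same rule applies at the second boundary: /ɲ/ → [n] next to /ɾ/.

[cesɛβmʊfaɾnʊ]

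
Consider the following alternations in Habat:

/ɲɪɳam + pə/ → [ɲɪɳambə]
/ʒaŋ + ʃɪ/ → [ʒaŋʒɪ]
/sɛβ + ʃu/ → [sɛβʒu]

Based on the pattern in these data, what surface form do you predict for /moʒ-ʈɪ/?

The data show progressive voicing assimilation: /p/ → [b] after /m/; /ʃ/ → [ʒ] after /ŋ/; /ʃ/ → [ʒ] after /β/. In each pair only voicing changes, matching the preceding consonant, while place and manner stay constant.
The rule targets /ʈ/ (voiceless retroflex stop), which sits after the trigger /ʒ/ (voiced).
The voiced retroflex stop is [ɖ], so /ʈ/ → [ɖ].

[moʒɖɪ]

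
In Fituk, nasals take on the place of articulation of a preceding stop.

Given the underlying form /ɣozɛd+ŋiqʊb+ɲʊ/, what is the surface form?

/ŋ/ is a voiced velar nasal. The preceding trigger /d/ is alveolar, so /ŋ/ must become alveolar as well.
Changing only its place to alveolar gives [n] — the voiced alveolar nasal.
At the second juncture, /ɲ/ likewise becomes [m] adjacent to /b/.

[ɣozɛdniqʊbmʊ]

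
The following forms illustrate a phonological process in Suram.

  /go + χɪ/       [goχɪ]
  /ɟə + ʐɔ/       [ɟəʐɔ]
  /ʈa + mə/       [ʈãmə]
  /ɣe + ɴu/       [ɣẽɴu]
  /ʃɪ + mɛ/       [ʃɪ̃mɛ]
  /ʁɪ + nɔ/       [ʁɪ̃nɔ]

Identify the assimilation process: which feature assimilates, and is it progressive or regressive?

The vowel /a/ surfaces as nasalised [ã] next to the following nasal /m/ — it has acquired the [+nasal] feature of its neighbour.
Likewise in the remaining data: /e/ → [ẽ] before /ɴ/; /ɪ/ → [ɪ̃] before /m/; /ɪ/ → [ɪ̃] before /n/ — each time a vowel is nasalised next to a following nasal.
No change occurs in [goχɪ], [ɟəʐɔ] because the vowel at the boundary is adjacent to an oral consonant, not a nasal (/o/ next to /χ/; /ə/ next to /ʐ/).
Because the conditioning nasal is to the right of the vowel that changes, the process is regressive (anticipatory).

regressive nasality assimilation (vowel nasalisation)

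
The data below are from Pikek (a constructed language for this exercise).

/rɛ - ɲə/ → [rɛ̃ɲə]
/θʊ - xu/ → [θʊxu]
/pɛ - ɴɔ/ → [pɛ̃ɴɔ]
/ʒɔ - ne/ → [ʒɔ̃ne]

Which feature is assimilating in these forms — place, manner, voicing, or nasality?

nasality

The vowel /ɛ/ surfaces as nasalised [ɛ̃] next to the following nasal /ɲ/ — it has acquired the [+nasal] feature of its neighbour.
The other forms show the same pattern: /ɛ/ → [ɛ̃] before /ɴ/; /ɔ/ → [ɔ̃] before /n/ — each time a vowel is nasalised next to a following nasal.
No change occurs in [θʊxu] because the vowel at the boundary is adjacent to an oral consonant, not a nasal (/ʊ/ next to /x/).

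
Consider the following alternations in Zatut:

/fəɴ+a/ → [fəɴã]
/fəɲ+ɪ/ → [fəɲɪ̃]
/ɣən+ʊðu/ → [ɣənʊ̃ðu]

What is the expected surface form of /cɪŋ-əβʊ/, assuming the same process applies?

The data show progressive nasality assimilation (vowel nasalisation): /a/ → [ã] after /ɴ/; /ɪ/ → [ɪ̃] after /ɲ/; /ʊ/ → [ʊ̃] after /n/ — a vowel is nasalised by an immediately preceding nasal consonant.
The vowel /ə/ is adjacent to the preceding nasal /ŋ/, so it acquires [+nasal] and surfaces as [ə̃].

[cɪŋə̃βʊ]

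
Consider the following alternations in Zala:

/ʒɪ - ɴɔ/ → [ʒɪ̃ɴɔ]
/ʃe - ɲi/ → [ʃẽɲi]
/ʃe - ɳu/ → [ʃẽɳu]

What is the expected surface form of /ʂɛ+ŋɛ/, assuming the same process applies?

The data show regressive nasality assimilation (vowel nasalisation): /ɪ/ → [ɪ̃] before /ɴ/; /e/ → [ẽ] before /ɲ/; /e/ → [ẽ] before /ɳ/ — a vowel is nasalised by an immediately following nasal consonant.
The vowel /ɛ/ is adjacent to the following nasal /ŋ/, so it acquires [+nasal] and surfaces as [ɛ̃].

[ʂɛ̃ŋɛ]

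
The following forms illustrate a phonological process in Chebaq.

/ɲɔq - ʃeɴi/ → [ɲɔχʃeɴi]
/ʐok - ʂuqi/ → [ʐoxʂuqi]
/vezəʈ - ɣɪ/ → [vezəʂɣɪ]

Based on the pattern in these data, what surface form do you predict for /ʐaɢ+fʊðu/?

[ʐaʁfʊðu]

The data show regressive manner assimilation: /q/ → [χ] before /ʃ/; /k/ → [x] before /ʂ/; /ʈ/ → [ʂ] before /ɣ/. In each pair only manner changes, matching the following consonant, while place and voice stay constant.
The rule targets /ɢ/ (voiced uvular stop), which sits before the trigger /f/ (fricative).
A voiced uvular fricative is [ʁ], so the surface segment is [ʁ].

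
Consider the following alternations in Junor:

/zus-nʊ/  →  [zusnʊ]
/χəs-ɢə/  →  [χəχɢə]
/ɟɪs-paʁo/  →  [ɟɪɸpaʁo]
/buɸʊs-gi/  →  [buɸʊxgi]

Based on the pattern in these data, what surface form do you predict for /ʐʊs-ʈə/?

The data show regressive place assimilation: /s/ → [χ] before /ɢ/; /s/ → [ɸ] before /p/; /s/ → [x] before /g/. In each pair only place changes, matching the following consonant, while manner and voice stay constant.
No alternation appears in [zusnʊ]: there the adjacent consonants already agree in place (/s/ and /n/ are both alveolar), so this form is consistent with the same rule.
/s/ is a voiceless alveolar fricative. The following trigger /ʈ/ is retroflex, so /s/ must become retroflex as well.
The voiceless retroflex fricative is [ʂ], so /s/ → [ʂ].

[ʐʊʂʈə]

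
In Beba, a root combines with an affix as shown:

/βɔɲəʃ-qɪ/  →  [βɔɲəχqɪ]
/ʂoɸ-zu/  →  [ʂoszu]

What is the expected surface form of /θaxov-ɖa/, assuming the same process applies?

The data show regressive place assimilation: /ʃ/ → [χ] before /q/; /ɸ/ → [s] before /z/. In each pair only place changes, matching the following consonant, while manner and voice stay constant.
/v/ is a voiced labiodental fricative. The following trigger /ɖ/ is retroflex, so /v/ must become retroflex as well.
A voiced retroflex fricative is [ʐ], so the surface segment is [ʐ].

[θaxoʐɖa]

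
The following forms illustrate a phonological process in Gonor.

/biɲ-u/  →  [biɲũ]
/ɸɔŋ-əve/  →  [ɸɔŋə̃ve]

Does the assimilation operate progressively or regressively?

The vowel /u/ surfaces as nasalised [ũ] next to the preceding nasal /ɲ/ — it has acquired the [+nasal] feature of its neighbour.
Likewise in the remaining data: /ə/ → [ə̃] after /ŋ/ — each time a vowel is nasalised next to a preceding nasal.
Because the conditioning nasal is to the left of the vowel that changes, the process is progressive (perseverative).

progressive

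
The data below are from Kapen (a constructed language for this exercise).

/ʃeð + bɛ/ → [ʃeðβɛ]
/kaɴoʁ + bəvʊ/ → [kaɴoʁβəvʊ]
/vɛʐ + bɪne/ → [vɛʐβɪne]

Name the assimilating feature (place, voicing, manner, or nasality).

Comparing underlying and surface forms, /b/ → [β] is the alternation; the neighbouring /ð/ is constant.
The change stop → fricative matches the manner of the preceding /ð/, identifying this as manner assimilation.
The same holds elsewhere in the data: /b/ → [β] after /ʁ/ (stop → fricative, matching a fricative); /b/ → [β] after /ʐ/ (stop → fricative, matching a fricative) — only manner changes, and always toward the preceding segment.

manner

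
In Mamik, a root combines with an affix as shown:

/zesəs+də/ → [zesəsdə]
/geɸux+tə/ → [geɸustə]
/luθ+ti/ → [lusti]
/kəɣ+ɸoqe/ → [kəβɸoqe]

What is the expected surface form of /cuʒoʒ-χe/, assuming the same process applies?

The data show regressive place assimilation: /x/ → [s] before /t/; /θ/ → [s] before /t/; /ɣ/ → [β] before /ɸ/. In each pair only place changes, matching the following consonant, while manner and voice stay constant.
Nothing changes in [zesəsdə]: there the adjacent consonants already agree in place (/s/ and /d/ are both alveolar), so this form is consistent with the same rule.
/ʒ/ is a voiced postalveolar fricative. The following trigger /χ/ is uvular, so /ʒ/ must become uvular as well.
A voiced uvular fricative is [ʁ], so the surface segment is [ʁ].

[cuʒoʁχe]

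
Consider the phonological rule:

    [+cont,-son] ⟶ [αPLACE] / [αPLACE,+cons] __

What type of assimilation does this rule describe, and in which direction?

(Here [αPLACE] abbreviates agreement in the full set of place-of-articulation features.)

The rule copies the place features (abbreviated [PLACE]) from the environment onto the target, so the assimilating feature is place.
The conditioning segment sits to the left of the focus bar, meaning the trigger precedes the segment that changes — progressive assimilation.

progressive place assimilation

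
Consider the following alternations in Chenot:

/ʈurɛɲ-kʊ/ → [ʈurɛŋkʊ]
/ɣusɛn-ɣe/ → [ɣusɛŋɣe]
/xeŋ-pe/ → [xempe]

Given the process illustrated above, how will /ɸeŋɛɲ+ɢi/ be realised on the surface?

[ɸeŋɛɴɢi]

The data show regressive place assimilation: /ɲ/ → [ŋ] before /k/; /n/ → [ŋ] before /ɣ/; /ŋ/ → [m] before /p/. In each pair only place changes, matching the following consonant, while manner and voice stay constant.
/ɲ/ is a voiced palatal nasal. The following trigger /ɢ/ is uvular, so /ɲ/ must become uvular as well.
Changing only its place to uvular gives [ɴ] — the voiced uvular nasal.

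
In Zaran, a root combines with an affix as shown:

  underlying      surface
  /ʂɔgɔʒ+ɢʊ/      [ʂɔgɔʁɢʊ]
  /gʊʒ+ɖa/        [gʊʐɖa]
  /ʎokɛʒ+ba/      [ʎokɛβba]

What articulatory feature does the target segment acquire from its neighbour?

The segment that alternates is /ʒ/, which surfaces as [ʁ] when adjacent to /ɢ/.
The change postalveolar → uvular matches the place of the following /ɢ/, identifying this as place assimilation.
Checking the remaining alternations: /ʒ/ → [ʐ] before /ɖ/ (postalveolar → retroflex, matching retroflex); /ʒ/ → [β] before /b/ (postalveolar → bilabial, matching bilabial) — only place changes, and always toward the following segment.

place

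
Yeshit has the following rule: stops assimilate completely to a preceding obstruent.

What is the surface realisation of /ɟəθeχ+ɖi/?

[ɟəθeχχi]

/ɖ/ is the segment targeted by the rule; it sits immediately after /χ/, so it assimilates completely and surfaces as [χ].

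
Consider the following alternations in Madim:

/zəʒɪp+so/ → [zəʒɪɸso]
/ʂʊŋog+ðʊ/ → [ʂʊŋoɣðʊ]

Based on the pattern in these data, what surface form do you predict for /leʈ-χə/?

[leʂχə]

The data show regressive manner assimilation: /p/ → [ɸ] before /s/; /g/ → [ɣ] before /ð/. In each pair only manner changes, matching the following consonant, while place and voice stay constant.
The rule targets /ʈ/ (voiceless retroflex stop), which sits before the trigger /χ/ (fricative).
Changing only its manner to fricative gives [ʂ] — the voiceless retroflex fricative.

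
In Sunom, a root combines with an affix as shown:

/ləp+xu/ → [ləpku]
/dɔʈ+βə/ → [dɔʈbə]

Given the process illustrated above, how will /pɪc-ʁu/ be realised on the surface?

The data show progressive manner assimilation: /x/ → [k] after /p/; /β/ → [b] after /ʈ/. In each pair only manner changes, matching the preceding consonant, while place and voice stay constant.
The rule targets /ʁ/ (voiced uvular fricative), which sits after the trigger /c/ (stop).
A voiced uvular stop is [ɢ], so the surface segment is [ɢ].

[pɪcɢu]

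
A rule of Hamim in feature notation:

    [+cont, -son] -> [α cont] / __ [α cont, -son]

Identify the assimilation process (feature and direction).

regressive manner assimilation

The shared variable α links the value of [cont] on the target to that of the neighbouring obstruent. [cont] distinguishes stops from fricatives — a manner-of-articulation feature — so this is manner assimilation.
The conditioning segment sits to the right of the focus bar, meaning the trigger follows the segment that changes — regressive assimilation.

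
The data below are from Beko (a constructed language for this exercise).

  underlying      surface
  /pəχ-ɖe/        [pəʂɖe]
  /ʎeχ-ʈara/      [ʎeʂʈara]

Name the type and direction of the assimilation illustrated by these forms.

regressive place assimilation

Underlying /χ/ is realised as [ʂ] next to /ɖ/; /ɖ/ itself does not change.
The change uvular → retroflex matches the place of the following /ɖ/, identifying this as place assimilation.
Manner and voice are unchanged, so the assimilation is partial, not total.
Checking the remaining alternation: /χ/ → [ʂ] before /ʈ/ (uvular → retroflex, matching retroflex) — only place changes, and always toward the following segment.
The trigger is the following segment, so the direction is regressive (anticipatory).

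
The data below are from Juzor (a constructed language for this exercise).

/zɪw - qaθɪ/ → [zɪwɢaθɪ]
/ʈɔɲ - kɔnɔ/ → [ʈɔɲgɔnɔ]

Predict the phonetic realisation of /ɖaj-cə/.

The data show progressive voicing assimilation: /q/ → [ɢ] after /w/; /k/ → [g] after /ɲ/. In each pair only voicing changes, matching the preceding consonant, while place and manner stay constant.
The rule targets /c/ (voiceless palatal stop), which sits after the trigger /j/ (voiced).
The voiced palatal stop is [ɟ], so /c/ → [ɟ].

[ɖajɟə]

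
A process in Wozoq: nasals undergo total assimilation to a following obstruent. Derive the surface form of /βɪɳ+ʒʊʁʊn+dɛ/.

/ɳ/ is the segment targeted by the rule; it sits immediately before /ʒ/, so it assimilates completely and surfaces as [ʒ].
At the second juncture, /n/ likewise becomes [d] adjacent to /d/.

[βɪʒʒʊʁʊddɛ]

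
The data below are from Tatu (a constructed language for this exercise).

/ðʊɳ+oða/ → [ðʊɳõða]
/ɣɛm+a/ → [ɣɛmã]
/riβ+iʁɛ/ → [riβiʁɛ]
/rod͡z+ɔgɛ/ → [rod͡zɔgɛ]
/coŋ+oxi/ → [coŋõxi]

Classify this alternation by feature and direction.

progressive nasality assimilation (vowel nasalisation)

The vowel /o/ surfaces as nasalised [õ] next to the preceding nasal /ɳ/ — it has acquired the [+nasal] feature of its neighbour.
The other forms show the same pattern: /a/ → [ã] after /m/; /o/ → [õ] after /ŋ/ — each time a vowel is nasalised next to a preceding nasal.
No change occurs in [riβiʁɛ], [rod͡zɔgɛ] because the vowel at the boundary is adjacent to an oral consonant, not a nasal (/i/ next to /β/; /ɔ/ next to /d͡z/).
Because the conditioning nasal is to the left of the vowel that changes, the process is progressive (perseverative).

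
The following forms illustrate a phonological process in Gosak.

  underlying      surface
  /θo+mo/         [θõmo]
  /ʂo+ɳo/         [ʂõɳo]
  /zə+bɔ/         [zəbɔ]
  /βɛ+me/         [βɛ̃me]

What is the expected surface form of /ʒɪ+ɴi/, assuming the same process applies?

[ʒɪ̃ɴi]

The data show regressive nasality assimilation (vowel nasalisation): /o/ → [õ] before /m/; /o/ → [õ] before /ɳ/; /ɛ/ → [ɛ̃] before /m/ — a vowel is nasalised by an immediately following nasal consonant.
No change occurs in [zəbɔ] because the vowel at the boundary is adjacent to an oral consonant, not a nasal (/ə/ next to /b/).
/ɪ/ sits next to the nasal /ɴ/ and is therefore nasalised to [ɪ̃].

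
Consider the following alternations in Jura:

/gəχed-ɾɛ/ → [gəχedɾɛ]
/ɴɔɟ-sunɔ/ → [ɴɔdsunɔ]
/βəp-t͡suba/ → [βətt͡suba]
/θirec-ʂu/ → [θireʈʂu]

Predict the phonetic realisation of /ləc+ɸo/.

[ləpɸo]

The data show regressive place assimilation: /ɟ/ → [d] before /s/; /p/ → [t] before /t͡s/; /c/ → [ʈ] before /ʂ/. In each pair only place changes, matching the following consonant, while manner and voice stay constant.
Nothing changes in [gəχedɾɛ]: there the adjacent consonants already agree in place (/d/ and /ɾ/ are both alveolar), so this form is consistent with the same rule.
/c/ is a voiceless palatal stop. The following trigger /ɸ/ is bilabial, so /c/ must become bilabial as well.
A voiceless bilabial stop is [p], so the surface segment is [p].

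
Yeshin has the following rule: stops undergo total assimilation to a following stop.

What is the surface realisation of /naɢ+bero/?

[nabbero]

/ɢ/ is the segment targeted by the rule; it sits immediately before /b/, so it assimilates completely and surfaces as [b].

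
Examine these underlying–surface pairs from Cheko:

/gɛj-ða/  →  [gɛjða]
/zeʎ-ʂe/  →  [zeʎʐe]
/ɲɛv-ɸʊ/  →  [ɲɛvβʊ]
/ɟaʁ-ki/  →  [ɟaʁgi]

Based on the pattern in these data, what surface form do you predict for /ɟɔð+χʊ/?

[ɟɔðʁʊ]

The data show progressive voicing assimilation: /ʂ/ → [ʐ] after /ʎ/; /ɸ/ → [β] after /v/; /k/ → [g] after /ʁ/. In each pair only voicing changes, matching the preceding consonant, while place and manner stay constant.
No alternation appears in [gɛjða]: there the adjacent consonants already agree in voicing (/ð/ and /j/ are both voiced), so this form is consistent with the same rule.
The rule targets /χ/ (voiceless uvular fricative), which sits after the trigger /ð/ (voiced).
The voiced uvular fricative is [ʁ], so /χ/ → [ʁ].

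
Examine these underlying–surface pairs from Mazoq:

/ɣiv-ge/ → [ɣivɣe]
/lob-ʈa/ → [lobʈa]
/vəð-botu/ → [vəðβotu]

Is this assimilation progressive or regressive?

Underlying /g/ is realised as [ɣ] next to /v/; /v/ itself does not change.
The change stop → fricative matches the manner of the preceding /v/, identifying this as manner assimilation.
The same holds elsewhere in the data: /b/ → [β] after /ð/ (stop → fricative, matching a fricative) — only manner changes, and always toward the preceding segment.
No alternation appears in [lobʈa]: there the adjacent consonants already agree in manner (/ʈ/ and /b/ are both stops), so this form is consistent with the same rule.
The trigger is the preceding segment, so the direction is progressive (perseverative).

progressive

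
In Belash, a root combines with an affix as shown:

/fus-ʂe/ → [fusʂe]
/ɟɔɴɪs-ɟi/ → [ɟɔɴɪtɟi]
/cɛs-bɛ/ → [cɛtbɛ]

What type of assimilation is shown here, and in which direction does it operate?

Underlying /s/ is realised as [t] next to /ɟ/; /ɟ/ itself does not change.
The change fricative → stop matches the manner of the following /ɟ/, identifying this as manner assimilation.
Place and voice are unchanged, so the assimilation is partial, not total.
The same holds elsewhere in the data: /s/ → [t] before /b/ (fricative → stop, matching a stop) — only manner changes, and always toward the following segment.
Nothing changes in [fusʂe]: there the adjacent consonants already agree in manner (/s/ and /ʂ/ are both fricatives), so this form is consistent with the same rule.
The trigger is the following segment, so the direction is regressive (anticipatory).

regressive manner assimilation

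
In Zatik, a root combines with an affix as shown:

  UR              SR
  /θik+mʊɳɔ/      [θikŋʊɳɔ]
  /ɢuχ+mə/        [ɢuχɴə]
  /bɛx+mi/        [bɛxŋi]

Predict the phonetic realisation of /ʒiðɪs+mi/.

The data show progressive place assimilation: /m/ → [ŋ] after /k/; /m/ → [ɴ] after /χ/; /m/ → [ŋ] after /x/. In each pair only place changes, matching the preceding consonant, while manner and voice stay constant.
/m/ is a voiced bilabial nasal. The preceding trigger /s/ is alveolar, so /m/ must become alveolar as well.
The voiced alveolar nasal is [n], so /m/ → [n].

[ʒiðɪsni]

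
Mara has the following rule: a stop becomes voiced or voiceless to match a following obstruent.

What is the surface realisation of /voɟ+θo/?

[vocθo]

The rule targets /ɟ/ (voiced palatal stop), which sits before the trigger /θ/ (voiceless).
The voiceless palatal stop is [c], so /ɟ/ → [c].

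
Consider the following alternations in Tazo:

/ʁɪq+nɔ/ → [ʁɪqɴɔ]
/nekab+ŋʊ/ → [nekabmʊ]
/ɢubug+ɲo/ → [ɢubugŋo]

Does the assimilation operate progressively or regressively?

Underlying /n/ is realised as [ɴ] next to /q/; /q/ itself does not change.
The change alveolar → uvular matches the place of the preceding /q/, identifying this as place assimilation.
The same holds elsewhere in the data: /ŋ/ → [m] after /b/ (velar → bilabial, matching bilabial); /ɲ/ → [ŋ] after /g/ (palatal → velar, matching velar) — only place changes, and always toward the preceding segment.
The trigger is the preceding segment, so the direction is progressive (perseverative).

progressive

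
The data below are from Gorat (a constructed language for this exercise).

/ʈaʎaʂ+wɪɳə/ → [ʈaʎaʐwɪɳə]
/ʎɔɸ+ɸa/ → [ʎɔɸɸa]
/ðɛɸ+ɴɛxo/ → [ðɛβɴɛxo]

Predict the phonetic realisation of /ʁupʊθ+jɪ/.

The data show regressive voicing assimilation: /ʂ/ → [ʐ] before /w/; /ɸ/ → [β] before /ɴ/. In each pair only voicing changes, matching the following consonant, while place and manner stay constant.
Nothing changes in [ʎɔɸɸa]: there the adjacent consonants already agree in voicing (/ɸ/ and /ɸ/ are both voiceless), so this form is consistent with the same rule.
/θ/ is a voiceless dental fricative. The following trigger /j/ is voiced, so /θ/ must become voiced as well.
Changing only its voicing to voiced gives [ð] — the voiced dental fricative.

[ʁupʊðjɪ]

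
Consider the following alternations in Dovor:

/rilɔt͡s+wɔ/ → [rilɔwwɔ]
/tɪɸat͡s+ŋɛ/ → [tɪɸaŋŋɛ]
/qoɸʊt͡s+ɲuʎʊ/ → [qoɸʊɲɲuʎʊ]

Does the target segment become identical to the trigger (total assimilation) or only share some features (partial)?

total assimilation

Underlying /t͡s/ is realised as [w] next to /w/; /w/ itself does not change.
The output [w] is identical to the trigger /w/ — every feature (place, manner, voicing) has been copied — so this is total assimilation.
The other forms behave the same way: /t͡s/ → [ŋ] before /ŋ/; /t͡s/ → [ɲ] before /ɲ/ — in each case the output is a copy of the following consonant.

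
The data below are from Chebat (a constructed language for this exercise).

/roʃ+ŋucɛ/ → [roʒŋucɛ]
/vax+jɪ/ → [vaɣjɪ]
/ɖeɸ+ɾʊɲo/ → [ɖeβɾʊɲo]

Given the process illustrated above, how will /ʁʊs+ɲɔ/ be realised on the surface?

[ʁʊzɲɔ]

The data show regressive voicing assimilation: /ʃ/ → [ʒ] before /ŋ/; /x/ → [ɣ] before /j/; /ɸ/ → [β] before /ɾ/. In each pair only voicing changes, matching the following consonant, while place and manner stay constant.
/s/ is a voiceless alveolar fricative. The following trigger /ɲ/ is voiced, so /s/ must become voiced as well.
The voiced alveolar fricative is [z], so /s/ → [z].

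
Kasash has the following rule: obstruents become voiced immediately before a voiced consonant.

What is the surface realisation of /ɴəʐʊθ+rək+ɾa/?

[ɴəʐʊðrəgɾa]

The rule targets /θ/ (voiceless dental fricative), which sits before the trigger /r/ (voiced).
A voiced dental fricative is [ð], so the surface segment is [ð].
At the second juncture, /k/ likewise becomes [g] adjacent to /ɾ/.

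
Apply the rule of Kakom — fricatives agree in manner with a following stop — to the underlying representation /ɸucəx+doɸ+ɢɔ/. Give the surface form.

[ɸucəkdopɢɔ]

The rule targets /x/ (voiceless velar fricative), which sits before the trigger /d/ (stop).
The voiceless velar stop is [k], so /x/ → [k].
At the second juncture, /ɸ/ likewise becomes [p] adjacent to /ɢ/.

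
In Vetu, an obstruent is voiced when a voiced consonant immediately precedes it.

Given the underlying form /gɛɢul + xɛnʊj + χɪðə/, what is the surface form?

/x/ is a voiceless velar fricative. The preceding trigger /l/ is voiced, so /x/ must become voiced as well.
A voiced velar fricative is [ɣ], so the surface segment is [ɣ].
The same rule applies at the second boundary: /χ/ → [ʁ] next to /j/.

[gɛɢulɣɛnʊjʁɪðə]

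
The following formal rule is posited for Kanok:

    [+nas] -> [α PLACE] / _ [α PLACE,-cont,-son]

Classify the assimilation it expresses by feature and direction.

The shared variable α links the value of the place features (abbreviated [PLACE]) on the target to the same value on the neighbouring segment, so place is the feature that assimilates.
The conditioning segment sits to the right of the focus bar, meaning the trigger follows the segment that changes — regressive assimilation.

regressive place assimilation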